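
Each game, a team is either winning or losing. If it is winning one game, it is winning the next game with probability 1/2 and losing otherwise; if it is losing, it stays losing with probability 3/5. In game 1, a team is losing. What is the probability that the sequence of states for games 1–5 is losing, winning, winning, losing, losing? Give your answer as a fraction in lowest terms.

Game 1 is given. For each transition, use the conditional probability from the current state:
P(winning | losing) = 2/5; P(winning | winning) = 1/2; P(losing | winning) = 1/2; P(losing | losing) = 3/5.
P = 2/5 × 1/2 × 1/2 × 3/5 = 6/100 = 3/50.

3/50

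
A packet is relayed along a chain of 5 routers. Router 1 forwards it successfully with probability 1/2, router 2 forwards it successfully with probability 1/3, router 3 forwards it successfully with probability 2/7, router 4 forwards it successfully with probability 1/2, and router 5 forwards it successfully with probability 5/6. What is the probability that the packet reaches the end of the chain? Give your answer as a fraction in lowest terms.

5/252

Each stage is reached only if all earlier stages succeed, so
P = 1/2 × 1/3 × 2/7 × 1/2 × 5/6 = 10/504 = 5/252.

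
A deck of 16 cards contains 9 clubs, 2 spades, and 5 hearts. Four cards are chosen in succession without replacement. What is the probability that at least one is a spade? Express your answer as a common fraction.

9/20

P(no spades) = 14/16 × 13/15 × 12/14 × 11/13 = 24024/43680 = 11/20.
P(at least one) = 1 − 11/20 = 9/20.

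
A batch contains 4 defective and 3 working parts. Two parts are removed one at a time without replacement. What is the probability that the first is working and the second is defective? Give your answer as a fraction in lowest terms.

2/7

Chain rule:
P = 3/7 × 4/6 = 12/42 = 2/7.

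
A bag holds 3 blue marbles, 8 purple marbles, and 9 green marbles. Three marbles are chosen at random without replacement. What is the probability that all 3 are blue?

P = 3/20 × 2/19 × 1/18 = 6/6840 = 1/1140.

1/1140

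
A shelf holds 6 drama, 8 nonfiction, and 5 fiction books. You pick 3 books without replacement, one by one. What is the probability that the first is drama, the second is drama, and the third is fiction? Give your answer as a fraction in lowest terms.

25/969

Multiply the probability of each draw given the previous ones:
P = 6/19 × 5/18 × 5/17 = 150/5814 = 25/969.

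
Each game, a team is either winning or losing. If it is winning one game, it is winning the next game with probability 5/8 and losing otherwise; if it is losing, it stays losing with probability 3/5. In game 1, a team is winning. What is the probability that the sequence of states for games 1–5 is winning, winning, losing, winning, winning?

15/256

Game 1 is given. For each transition, use the conditional probability from the current state:
P(winning | winning) = 5/8; P(losing | winning) = 3/8; P(winning | losing) = 2/5; P(winning | winning) = 5/8.
P = 5/8 × 3/8 × 2/5 × 5/8 = 150/2560 = 15/256.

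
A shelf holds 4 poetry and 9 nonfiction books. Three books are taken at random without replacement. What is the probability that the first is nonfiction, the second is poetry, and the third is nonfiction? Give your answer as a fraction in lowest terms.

Chain rule:
P = 9/13 × 4/12 × 8/11 = 288/1716 = 24/143.

24/143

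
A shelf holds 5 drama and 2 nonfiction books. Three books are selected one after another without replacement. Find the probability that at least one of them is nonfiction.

P(no nonfiction) = 5/7 × 4/6 × 3/5 = 60/210 = 2/7.
P(at least one) = 1 − 2/7 = 5/7.

5/7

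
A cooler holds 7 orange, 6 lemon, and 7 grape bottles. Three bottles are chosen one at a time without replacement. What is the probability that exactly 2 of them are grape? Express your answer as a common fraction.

One ordering (grape drawn first) has probability 7/20 × 6/19 × 13/18 = 546/6840 = 91/1140.
There are C(3,2) = 3 such orderings, each equally likely, so P = 3 × 91/1140 = 91/380.

91/380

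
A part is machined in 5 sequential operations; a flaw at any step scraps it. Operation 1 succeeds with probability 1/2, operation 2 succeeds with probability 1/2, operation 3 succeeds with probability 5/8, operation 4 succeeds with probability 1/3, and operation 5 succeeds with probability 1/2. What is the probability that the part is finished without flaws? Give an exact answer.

Multiplying along the chain,
P = 1/2 × 1/2 × 5/8 × 1/3 × 1/2 = 5/192.

5/192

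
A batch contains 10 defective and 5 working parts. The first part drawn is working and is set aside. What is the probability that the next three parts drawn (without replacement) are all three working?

With the first part removed, 4 working remain out of 14.
P = 4/14 × 3/13 × 2/12 = 24/2184 = 1/91.

1/91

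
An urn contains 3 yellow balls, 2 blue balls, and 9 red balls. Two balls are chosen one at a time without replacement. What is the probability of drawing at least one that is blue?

P(no blue) = 12/14 × 11/13 = 132/182 = 66/91.
P(at least one) = 1 − 66/91 = 25/91.

25/91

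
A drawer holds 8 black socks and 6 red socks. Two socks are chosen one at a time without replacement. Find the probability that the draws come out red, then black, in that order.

Chain rule:
P = 6/14 × 8/13 = 48/182 = 24/91.

24/91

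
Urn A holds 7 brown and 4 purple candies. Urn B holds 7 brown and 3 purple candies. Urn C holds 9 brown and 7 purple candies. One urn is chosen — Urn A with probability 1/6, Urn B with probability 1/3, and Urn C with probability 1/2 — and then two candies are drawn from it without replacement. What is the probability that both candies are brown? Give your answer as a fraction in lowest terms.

731/1980

From Urn A: P(both brown) = (7/11)(6/10) = 21/55.
From Urn B: P(both brown) = (7/10)(6/9) = 7/15.
From Urn C: P(both brown) = (9/16)(8/15) = 3/10.
Total probability = (1/6)(21/55) + (1/3)(7/15) + (1/2)(3/10) = 731/1980.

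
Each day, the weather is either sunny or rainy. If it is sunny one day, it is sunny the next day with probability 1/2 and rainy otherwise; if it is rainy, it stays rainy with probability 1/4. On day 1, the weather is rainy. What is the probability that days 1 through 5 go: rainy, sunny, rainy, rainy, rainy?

3/128

Day 1 is given. For each transition, use the conditional probability from the current state:
P(sunny | rainy) = 3/4; P(rainy | sunny) = 1/2; P(rainy | rainy) = 1/4; P(rainy | rainy) = 1/4.
P = 3/4 × 1/2 × 1/4 × 1/4 = 3/128.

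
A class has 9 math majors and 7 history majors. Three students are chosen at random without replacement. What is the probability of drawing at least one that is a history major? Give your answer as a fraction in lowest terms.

P(no history majors) = 9/16 × 8/15 × 7/14 = 504/3360 = 3/20.
P(at least one) = 1 − 3/20 = 17/20.

17/20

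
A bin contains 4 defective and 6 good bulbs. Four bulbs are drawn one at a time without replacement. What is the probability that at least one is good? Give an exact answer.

P(no good) = 4/10 × 3/9 × 2/8 × 1/7 = 24/5040 = 1/210.
P(at least one) = 1 − 1/210 = 209/210.

209/210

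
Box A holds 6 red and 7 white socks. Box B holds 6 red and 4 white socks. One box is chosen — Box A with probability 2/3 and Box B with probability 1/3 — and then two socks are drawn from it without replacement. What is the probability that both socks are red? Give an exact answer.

From Box A: P(both red) = (6/13)(5/12) = 5/26.
From Box B: P(both red) = (6/10)(5/9) = 1/3.
Total probability = (2/3)(5/26) + (1/3)(1/3) = 28/117.

28/117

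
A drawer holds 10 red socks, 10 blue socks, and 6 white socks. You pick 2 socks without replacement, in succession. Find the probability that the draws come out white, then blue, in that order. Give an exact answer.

6/65

Each draw changes the counts, so multiply the conditional probabilities along the sequence:
P = 6/26 × 10/25 = 60/650 = 6/65.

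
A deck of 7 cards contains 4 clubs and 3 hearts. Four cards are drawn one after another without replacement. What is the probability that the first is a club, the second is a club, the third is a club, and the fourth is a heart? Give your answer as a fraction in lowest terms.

Multiply the probability of each draw given the previous ones:
P = 4/7 × 3/6 × 2/5 × 3/4 = 72/840 = 3/35.

3/35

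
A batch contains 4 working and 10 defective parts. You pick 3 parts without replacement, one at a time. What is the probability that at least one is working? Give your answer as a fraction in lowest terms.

P(no working) = 10/14 × 9/13 × 8/12 = 720/2184 = 30/91.
P(at least one) = 1 − 30/91 = 61/91.

61/91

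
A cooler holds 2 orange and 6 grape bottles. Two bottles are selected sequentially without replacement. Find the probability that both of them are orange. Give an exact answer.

P(all orange) = 2/8 × 1/7 = 2/56 = 1/28.

1/28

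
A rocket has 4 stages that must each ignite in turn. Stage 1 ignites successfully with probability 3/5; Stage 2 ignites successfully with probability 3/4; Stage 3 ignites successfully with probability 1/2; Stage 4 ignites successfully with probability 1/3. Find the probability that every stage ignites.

3/40

The events are sequential, so multiply the conditional probabilities:
P = 3/5 × 3/4 × 1/2 × 1/3 = 9/120 = 3/40.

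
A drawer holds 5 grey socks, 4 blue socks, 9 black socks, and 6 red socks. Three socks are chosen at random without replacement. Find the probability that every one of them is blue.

P(all blue) = 4/24 × 3/23 × 2/22 = 24/12144 = 1/506.

1/506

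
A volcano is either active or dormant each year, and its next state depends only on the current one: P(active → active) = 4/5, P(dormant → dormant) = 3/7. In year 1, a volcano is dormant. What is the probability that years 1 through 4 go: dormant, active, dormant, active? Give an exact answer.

Year 1 is given. For each transition, use the conditional probability from the current state:
P(active | dormant) = 4/7; P(dormant | active) = 1/5; P(active | dormant) = 4/7.
P = 4/7 × 1/5 × 4/7 = 16/245.

16/245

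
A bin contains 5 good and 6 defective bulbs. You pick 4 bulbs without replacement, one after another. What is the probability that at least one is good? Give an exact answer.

21/22

P(no good) = 6/11 × 5/10 × 4/9 × 3/8 = 360/7920 = 1/22.
P(at least one) = 1 − 1/22 = 21/22.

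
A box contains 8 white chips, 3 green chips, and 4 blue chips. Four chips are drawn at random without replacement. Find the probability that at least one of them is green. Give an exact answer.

58/91

P(no green) = 12/15 × 11/14 × 10/13 × 9/12 = 11880/32760 = 33/91.
P(at least one) = 1 − 33/91 = 58/91.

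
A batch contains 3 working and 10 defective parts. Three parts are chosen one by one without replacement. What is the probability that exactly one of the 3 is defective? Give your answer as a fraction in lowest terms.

15/143

One ordering (defective drawn first) has probability 10/13 × 3/12 × 2/11 = 60/1716 = 5/143.
There are C(3,1) = 3 such orderings, each equally likely, so P = 3 × 5/143 = 15/143.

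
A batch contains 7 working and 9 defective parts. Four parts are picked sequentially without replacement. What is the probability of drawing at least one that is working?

P(no working) = 9/16 × 8/15 × 7/14 × 6/13 = 3024/43680 = 9/130.
P(at least one) = 1 − 9/130 = 121/130.

121/130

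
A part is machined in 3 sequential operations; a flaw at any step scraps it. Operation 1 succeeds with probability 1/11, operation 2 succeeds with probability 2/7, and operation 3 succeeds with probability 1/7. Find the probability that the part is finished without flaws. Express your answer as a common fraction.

2/539

Multiplying along the chain,
P = 1/11 × 2/7 × 1/7 = 2/539.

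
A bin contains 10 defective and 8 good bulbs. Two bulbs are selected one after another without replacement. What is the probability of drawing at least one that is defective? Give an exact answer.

125/153

P(no defective) = 8/18 × 7/17 = 56/306 = 28/153.
P(at least one) = 1 − 28/153 = 125/153.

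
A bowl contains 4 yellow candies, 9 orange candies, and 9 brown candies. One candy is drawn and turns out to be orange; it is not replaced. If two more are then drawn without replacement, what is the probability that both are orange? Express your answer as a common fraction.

With the first candy removed, 8 orange remain out of 21.
P = 8/21 × 7/20 = 56/420 = 2/15.

2/15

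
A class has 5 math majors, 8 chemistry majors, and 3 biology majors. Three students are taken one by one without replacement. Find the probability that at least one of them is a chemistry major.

P(no chemistry majors) = 8/16 × 7/15 × 6/14 = 336/3360 = 1/10.
P(at least one) = 1 − 1/10 = 9/10.

9/10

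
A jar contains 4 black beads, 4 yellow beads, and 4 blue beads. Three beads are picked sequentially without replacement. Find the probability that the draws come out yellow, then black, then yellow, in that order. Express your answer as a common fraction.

Multiply the probability of each draw given the previous ones:
P = 4/12 × 4/11 × 3/10 = 48/1320 = 2/55.

2/55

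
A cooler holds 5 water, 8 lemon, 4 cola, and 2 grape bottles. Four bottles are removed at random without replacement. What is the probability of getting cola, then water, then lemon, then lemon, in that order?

35/2907

Each draw changes the counts, so multiply the conditional probabilities along the sequence:
P = 4/19 × 5/18 × 8/17 × 7/16 = 1120/93024 = 35/2907.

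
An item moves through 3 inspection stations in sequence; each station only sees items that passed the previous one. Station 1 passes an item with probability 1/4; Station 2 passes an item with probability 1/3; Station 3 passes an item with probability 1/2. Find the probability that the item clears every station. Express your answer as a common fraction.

The events are sequential, so multiply the conditional probabilities:
P = 1/4 × 1/3 × 1/2 = 1/24.

1/24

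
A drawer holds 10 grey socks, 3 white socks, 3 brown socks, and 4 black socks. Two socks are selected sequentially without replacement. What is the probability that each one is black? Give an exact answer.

3/95

P(all black) = 4/20 × 3/19 = 12/380 = 3/95.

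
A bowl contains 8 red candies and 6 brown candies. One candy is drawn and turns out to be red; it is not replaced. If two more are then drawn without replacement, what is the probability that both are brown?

With the first candy removed, 6 brown remain out of 13.
P = 6/13 × 5/12 = 30/156 = 5/26.

5/26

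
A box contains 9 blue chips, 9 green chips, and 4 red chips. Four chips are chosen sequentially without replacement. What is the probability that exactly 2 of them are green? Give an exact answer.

One ordering (green drawn first) has probability 9/22 × 8/21 × 13/20 × 12/19 = 11232/175560 = 468/7315.
There are C(4,2) = 6 such orderings, each equally likely, so P = 6 × 468/7315 = 2808/7315.

2808/7315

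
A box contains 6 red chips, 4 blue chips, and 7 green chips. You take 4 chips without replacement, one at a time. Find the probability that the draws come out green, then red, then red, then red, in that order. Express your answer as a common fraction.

1/68

Chain rule:
P = 7/17 × 6/16 × 5/15 × 4/14 = 840/57120 = 1/68.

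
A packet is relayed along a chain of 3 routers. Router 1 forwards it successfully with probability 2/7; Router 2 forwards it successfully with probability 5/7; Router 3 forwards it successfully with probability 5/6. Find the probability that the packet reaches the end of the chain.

25/147

Each stage is reached only if all earlier stages succeed, so
P = 2/7 × 5/7 × 5/6 = 50/294 = 25/147.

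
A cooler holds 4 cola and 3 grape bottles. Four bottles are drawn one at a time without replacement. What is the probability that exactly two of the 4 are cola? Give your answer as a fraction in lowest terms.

18/35

One ordering (cola drawn first) has probability 4/7 × 3/6 × 3/5 × 2/4 = 72/840 = 3/35.
There are C(4,2) = 6 such orderings, each equally likely, so P = 6 × 3/35 = 18/35.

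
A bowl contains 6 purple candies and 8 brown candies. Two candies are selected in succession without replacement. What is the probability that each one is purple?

15/91

P(every draw is purple) = 6/14 × 5/13 = 30/182 = 15/91.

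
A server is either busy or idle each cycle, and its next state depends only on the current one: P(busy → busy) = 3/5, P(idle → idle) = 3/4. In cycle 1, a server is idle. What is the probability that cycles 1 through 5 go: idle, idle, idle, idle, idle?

Cycle 1 is given. For each transition, use the conditional probability from the current state:
P(idle | idle) = 3/4; P(idle | idle) = 3/4; P(idle | idle) = 3/4; P(idle | idle) = 3/4.
P = 3/4 × 3/4 × 3/4 × 3/4 = 81/256.

81/256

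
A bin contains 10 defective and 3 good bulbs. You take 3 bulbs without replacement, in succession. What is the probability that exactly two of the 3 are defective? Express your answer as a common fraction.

135/286

One ordering (defective drawn first) has probability 10/13 × 9/12 × 3/11 = 270/1716 = 45/286.
There are C(3,2) = 3 such orderings, each equally likely, so P = 3 × 45/286 = 135/286.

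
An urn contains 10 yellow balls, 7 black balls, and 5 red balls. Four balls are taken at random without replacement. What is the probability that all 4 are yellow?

6/209

P = 10/22 × 9/21 × 8/20 × 7/19 = 5040/175560 = 6/209.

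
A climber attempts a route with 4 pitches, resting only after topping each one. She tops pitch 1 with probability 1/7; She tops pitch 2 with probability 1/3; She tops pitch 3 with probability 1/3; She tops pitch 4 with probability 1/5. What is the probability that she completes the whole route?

Multiplying along the chain,
P = 1/7 × 1/3 × 1/3 × 1/5 = 1/315.

1/315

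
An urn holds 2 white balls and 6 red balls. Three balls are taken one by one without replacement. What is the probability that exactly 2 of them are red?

15/28

One ordering (red drawn first) has probability 6/8 × 5/7 × 2/6 = 60/336 = 5/28.
There are C(3,2) = 3 such orderings, each equally likely, so P = 3 × 5/28 = 15/28.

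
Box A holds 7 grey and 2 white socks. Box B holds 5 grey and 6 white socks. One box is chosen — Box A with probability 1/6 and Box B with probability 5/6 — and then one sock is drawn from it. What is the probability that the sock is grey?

From Box A: P(grey) = 7/9.
From Box B: P(grey) = 5/11.
Total probability = (1/6)(7/9) + (5/6)(5/11) = 151/297.

151/297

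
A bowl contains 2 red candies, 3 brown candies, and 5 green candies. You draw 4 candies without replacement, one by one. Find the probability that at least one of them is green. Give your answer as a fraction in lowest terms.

P(no green) = 5/10 × 4/9 × 3/8 × 2/7 = 120/5040 = 1/42.
P(at least one) = 1 − 1/42 = 41/42.

41/42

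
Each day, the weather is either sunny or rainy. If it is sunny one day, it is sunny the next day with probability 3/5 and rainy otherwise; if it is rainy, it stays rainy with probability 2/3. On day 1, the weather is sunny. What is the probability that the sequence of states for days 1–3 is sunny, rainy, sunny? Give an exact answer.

2/15

Day 1 is given. For each transition, use the conditional probability from the current state:
P(rainy | sunny) = 2/5; P(sunny | rainy) = 1/3.
P = 2/5 × 1/3 = 2/15.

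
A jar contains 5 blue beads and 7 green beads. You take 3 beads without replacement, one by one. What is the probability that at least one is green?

P(no green) = 5/12 × 4/11 × 3/10 = 60/1320 = 1/22.
P(at least one) = 1 − 1/22 = 21/22.

21/22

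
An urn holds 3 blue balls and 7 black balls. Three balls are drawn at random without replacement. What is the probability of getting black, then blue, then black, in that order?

Each draw changes the counts, so multiply the conditional probabilities along the sequence:
P = 7/10 × 3/9 × 6/8 = 126/720 = 7/40.

7/40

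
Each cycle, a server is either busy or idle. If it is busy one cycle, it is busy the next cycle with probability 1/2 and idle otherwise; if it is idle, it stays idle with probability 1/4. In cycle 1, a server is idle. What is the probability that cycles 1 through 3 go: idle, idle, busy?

Cycle 1 is given. For each transition, use the conditional probability from the current state:
P(idle | idle) = 1/4; P(busy | idle) = 3/4.
P = 1/4 × 3/4 = 3/16.

3/16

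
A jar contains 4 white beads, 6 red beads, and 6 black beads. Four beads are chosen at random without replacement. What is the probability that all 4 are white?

P(all white) = 4/16 × 3/15 × 2/14 × 1/13 = 24/43680 = 1/1820.

1/1820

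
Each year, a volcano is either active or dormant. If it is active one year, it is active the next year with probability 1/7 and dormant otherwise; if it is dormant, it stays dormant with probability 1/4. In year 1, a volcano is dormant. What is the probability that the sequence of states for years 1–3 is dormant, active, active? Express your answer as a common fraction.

Year 1 is given. For each transition, use the conditional probability from the current state:
P(active | dormant) = 3/4; P(active | active) = 1/7.
P = 3/4 × 1/7 = 3/28.

3/28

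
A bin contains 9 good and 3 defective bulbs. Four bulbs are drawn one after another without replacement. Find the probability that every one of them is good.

14/55

P(all good) = 9/12 × 8/11 × 7/10 × 6/9 = 3024/11880 = 14/55.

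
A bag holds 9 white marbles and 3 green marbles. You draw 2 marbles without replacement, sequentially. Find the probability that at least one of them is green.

5/11

P(no green) = 9/12 × 8/11 = 72/132 = 6/11.
P(at least one) = 1 − 6/11 = 5/11.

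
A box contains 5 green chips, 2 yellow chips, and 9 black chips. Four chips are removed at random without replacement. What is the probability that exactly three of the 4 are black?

One ordering (black drawn first) has probability 9/16 × 8/15 × 7/14 × 7/13 = 3528/43680 = 21/260.
There are C(4,3) = 4 such orderings, each equally likely, so P = 4 × 21/260 = 21/65.

21/65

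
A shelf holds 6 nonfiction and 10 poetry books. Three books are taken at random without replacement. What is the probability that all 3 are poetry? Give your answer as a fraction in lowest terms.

P(every draw is poetry) = 10/16 × 9/15 × 8/14 = 720/3360 = 3/14.

3/14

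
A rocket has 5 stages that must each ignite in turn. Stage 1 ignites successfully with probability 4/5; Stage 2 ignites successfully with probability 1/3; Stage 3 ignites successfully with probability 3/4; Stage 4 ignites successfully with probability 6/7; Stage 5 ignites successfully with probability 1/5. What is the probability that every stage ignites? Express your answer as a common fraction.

Multiplying along the chain,
P = 4/5 × 1/3 × 3/4 × 6/7 × 1/5 = 72/2100 = 6/175.

6/175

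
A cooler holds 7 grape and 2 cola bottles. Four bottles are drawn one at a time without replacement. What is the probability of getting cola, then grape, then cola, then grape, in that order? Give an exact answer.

Each draw changes the counts, so multiply the conditional probabilities along the sequence:
P = 2/9 × 7/8 × 1/7 × 6/6 = 84/3024 = 1/36.

1/36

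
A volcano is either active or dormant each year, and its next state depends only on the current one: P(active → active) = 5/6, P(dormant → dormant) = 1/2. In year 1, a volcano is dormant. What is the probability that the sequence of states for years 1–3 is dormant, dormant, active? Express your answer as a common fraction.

1/4

Year 1 is given. For each transition, use the conditional probability from the current state:
P(dormant | dormant) = 1/2; P(active | dormant) = 1/2.
P = 1/2 × 1/2 = 1/4.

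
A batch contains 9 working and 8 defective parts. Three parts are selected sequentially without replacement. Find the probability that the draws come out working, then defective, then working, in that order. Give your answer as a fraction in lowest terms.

12/85

Multiply the probability of each draw given the previous ones:
P = 9/17 × 8/16 × 8/15 = 576/4080 = 12/85.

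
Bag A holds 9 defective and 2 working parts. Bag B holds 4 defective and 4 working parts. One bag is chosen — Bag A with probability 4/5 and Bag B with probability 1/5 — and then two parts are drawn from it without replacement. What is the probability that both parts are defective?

From Bag A: P(both defective) = (9/11)(8/10) = 36/55.
From Bag B: P(both defective) = (4/8)(3/7) = 3/14.
Total probability = (4/5)(36/55) + (1/5)(3/14) = 2181/3850.

2181/3850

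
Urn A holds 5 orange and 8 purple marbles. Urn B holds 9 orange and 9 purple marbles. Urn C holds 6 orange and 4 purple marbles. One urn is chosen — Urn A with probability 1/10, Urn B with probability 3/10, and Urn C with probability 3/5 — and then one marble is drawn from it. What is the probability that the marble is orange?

713/1300

From Urn A: P(orange) = 5/13.
From Urn B: P(orange) = 9/18.
From Urn C: P(orange) = 6/10.
Total probability = (1/10)(5/13) + (3/10)(9/18) + (3/5)(6/10) = 713/1300.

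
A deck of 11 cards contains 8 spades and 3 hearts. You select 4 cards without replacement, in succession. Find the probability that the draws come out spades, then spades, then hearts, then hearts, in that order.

Each draw changes the counts, so multiply the conditional probabilities along the sequence:
P = 8/11 × 7/10 × 3/9 × 2/8 = 336/7920 = 7/165.

7/165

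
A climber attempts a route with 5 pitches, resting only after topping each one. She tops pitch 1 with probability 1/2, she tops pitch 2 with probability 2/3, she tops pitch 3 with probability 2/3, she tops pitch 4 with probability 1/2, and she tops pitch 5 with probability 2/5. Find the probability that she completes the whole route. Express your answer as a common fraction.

The events are sequential, so multiply the conditional probabilities:
P = 1/2 × 2/3 × 2/3 × 1/2 × 2/5 = 8/180 = 2/45.

2/45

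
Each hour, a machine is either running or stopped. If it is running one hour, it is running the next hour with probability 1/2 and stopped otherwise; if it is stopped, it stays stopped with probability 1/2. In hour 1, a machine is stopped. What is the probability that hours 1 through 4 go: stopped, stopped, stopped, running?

Hour 1 is given. For each transition, use the conditional probability from the current state:
P(stopped | stopped) = 1/2; P(stopped | stopped) = 1/2; P(running | stopped) = 1/2.
P = 1/2 × 1/2 × 1/2 = 1/8.

1/8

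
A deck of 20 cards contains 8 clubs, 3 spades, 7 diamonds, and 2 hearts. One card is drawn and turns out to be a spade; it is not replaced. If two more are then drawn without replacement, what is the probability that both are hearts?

After the first draw, 2 of the remaining 19 cards are hearts.
P = 2/19 × 1/18 = 2/342 = 1/171.

1/171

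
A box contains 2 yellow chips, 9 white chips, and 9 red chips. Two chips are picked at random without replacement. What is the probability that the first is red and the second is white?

Multiply the probability of each draw given the previous ones:
P = 9/20 × 9/19 = 81/380.

81/380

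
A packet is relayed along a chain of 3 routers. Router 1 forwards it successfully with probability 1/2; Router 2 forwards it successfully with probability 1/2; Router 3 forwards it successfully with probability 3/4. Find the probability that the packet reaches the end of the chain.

3/16

The events are sequential, so multiply the conditional probabilities:
P = 1/2 × 1/2 × 3/4 = 3/16.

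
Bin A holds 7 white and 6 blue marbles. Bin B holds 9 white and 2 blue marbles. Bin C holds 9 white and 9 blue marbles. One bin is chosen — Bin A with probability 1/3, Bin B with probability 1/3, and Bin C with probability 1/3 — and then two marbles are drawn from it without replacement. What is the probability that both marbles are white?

From Bin A: P(both white) = (7/13)(6/12) = 7/26.
From Bin B: P(both white) = (9/11)(8/10) = 36/55.
From Bin C: P(both white) = (9/18)(8/17) = 4/17.
Total probability = (1/3)(7/26) + (1/3)(36/55) + (1/3)(4/17) = 28177/72930.

28177/72930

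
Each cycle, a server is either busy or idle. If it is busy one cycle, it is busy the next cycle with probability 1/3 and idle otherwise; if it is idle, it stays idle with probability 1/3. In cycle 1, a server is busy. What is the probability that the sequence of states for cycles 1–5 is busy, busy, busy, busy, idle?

2/81

Cycle 1 is given. For each transition, use the conditional probability from the current state:
P(busy | busy) = 1/3; P(busy | busy) = 1/3; P(busy | busy) = 1/3; P(idle | busy) = 2/3.
P = 1/3 × 1/3 × 1/3 × 2/3 = 2/81.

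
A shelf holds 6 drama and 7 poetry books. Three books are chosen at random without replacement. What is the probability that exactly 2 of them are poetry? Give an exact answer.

One ordering (poetry drawn first) has probability 7/13 × 6/12 × 6/11 = 252/1716 = 21/143.
There are C(3,2) = 3 such orderings, each equally likely, so P = 3 × 21/143 = 63/143.

63/143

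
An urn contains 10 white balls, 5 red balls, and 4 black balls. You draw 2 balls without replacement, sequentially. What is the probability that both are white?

5/19

P = 10/19 × 9/18 = 90/342 = 5/19.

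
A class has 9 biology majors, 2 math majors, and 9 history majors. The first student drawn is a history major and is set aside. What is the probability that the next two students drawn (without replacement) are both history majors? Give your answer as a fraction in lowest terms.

28/171

With the first student removed, 8 history majors remain out of 19.
P = 8/19 × 7/18 = 56/342 = 28/171.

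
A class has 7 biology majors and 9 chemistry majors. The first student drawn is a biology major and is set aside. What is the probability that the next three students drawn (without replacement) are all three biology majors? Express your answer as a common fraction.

After the first draw, 6 of the remaining 15 students are biology majors.
P = 6/15 × 5/14 × 4/13 = 120/2730 = 4/91.

4/91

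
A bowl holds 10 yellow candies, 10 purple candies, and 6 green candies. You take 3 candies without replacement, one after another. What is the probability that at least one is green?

P(no green) = 20/26 × 19/25 × 18/24 = 6840/15600 = 57/130.
P(at least one) = 1 − 57/130 = 73/130.

73/130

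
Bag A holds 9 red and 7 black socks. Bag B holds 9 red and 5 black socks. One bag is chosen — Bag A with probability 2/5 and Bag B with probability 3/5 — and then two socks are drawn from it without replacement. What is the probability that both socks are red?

813/2275

From Bag A: P(both red) = (9/16)(8/15) = 3/10.
From Bag B: P(both red) = (9/14)(8/13) = 36/91.
Total probability = (2/5)(3/10) + (3/5)(36/91) = 813/2275.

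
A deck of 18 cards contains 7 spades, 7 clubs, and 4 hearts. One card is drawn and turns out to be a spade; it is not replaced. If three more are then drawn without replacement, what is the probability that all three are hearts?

With the first card removed, 4 hearts remain out of 17.
P = 4/17 × 3/16 × 2/15 = 24/4080 = 1/170.

1/170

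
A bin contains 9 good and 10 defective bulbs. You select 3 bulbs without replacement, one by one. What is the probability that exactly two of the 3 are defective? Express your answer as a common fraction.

One ordering (defective drawn first) has probability 10/19 × 9/18 × 9/17 = 810/5814 = 45/323.
There are C(3,2) = 3 such orderings, each equally likely, so P = 3 × 45/323 = 135/323.

135/323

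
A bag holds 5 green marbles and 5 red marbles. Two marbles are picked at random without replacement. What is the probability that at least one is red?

7/9

P(no red) = 5/10 × 4/9 = 20/90 = 2/9.
P(at least one) = 1 − 2/9 = 7/9.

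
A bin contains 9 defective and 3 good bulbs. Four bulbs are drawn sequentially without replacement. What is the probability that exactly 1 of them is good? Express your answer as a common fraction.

One ordering (good drawn first) has probability 3/12 × 9/11 × 8/10 × 7/9 = 1512/11880 = 7/55.
There are C(4,1) = 4 such orderings, each equally likely, so P = 4 × 7/55 = 28/55.

28/55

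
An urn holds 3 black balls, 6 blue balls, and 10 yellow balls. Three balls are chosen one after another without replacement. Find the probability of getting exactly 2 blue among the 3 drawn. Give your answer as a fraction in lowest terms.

One ordering (blue drawn first) has probability 6/19 × 5/18 × 13/17 = 390/5814 = 65/969.
There are C(3,2) = 3 such orderings, each equally likely, so P = 3 × 65/969 = 65/323.

65/323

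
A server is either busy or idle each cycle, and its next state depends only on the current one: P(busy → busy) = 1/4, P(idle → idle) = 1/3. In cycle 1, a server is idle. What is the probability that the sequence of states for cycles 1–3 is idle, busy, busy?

1/6

Cycle 1 is given. For each transition, use the conditional probability from the current state:
P(busy | idle) = 2/3; P(busy | busy) = 1/4.
P = 2/3 × 1/4 = 2/12 = 1/6.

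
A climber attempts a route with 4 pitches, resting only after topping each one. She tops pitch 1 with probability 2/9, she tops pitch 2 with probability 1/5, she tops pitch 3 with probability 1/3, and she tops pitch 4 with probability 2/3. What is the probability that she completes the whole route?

4/405

Multiplying along the chain,
P = 2/9 × 1/5 × 1/3 × 2/3 = 4/405.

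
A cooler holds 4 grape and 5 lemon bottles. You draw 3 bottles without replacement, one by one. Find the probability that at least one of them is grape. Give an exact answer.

P(no grape) = 5/9 × 4/8 × 3/7 = 60/504 = 5/42.
P(at least one) = 1 − 5/42 = 37/42.

37/42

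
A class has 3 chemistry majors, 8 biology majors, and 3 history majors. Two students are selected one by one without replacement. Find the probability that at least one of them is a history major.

P(no history majors) = 11/14 × 10/13 = 110/182 = 55/91.
P(at least one) = 1 − 55/91 = 36/91.

36/91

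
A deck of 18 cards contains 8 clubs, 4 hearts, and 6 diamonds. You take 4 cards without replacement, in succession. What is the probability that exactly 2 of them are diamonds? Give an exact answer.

11/34

One ordering (diamonds drawn first) has probability 6/18 × 5/17 × 12/16 × 11/15 = 3960/73440 = 11/204.
There are C(4,2) = 6 such orderings, each equally likely, so P = 6 × 11/204 = 11/34.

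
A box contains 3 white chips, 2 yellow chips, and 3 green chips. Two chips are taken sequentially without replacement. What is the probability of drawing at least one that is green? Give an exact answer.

P(no green) = 5/8 × 4/7 = 20/56 = 5/14.
P(at least one) = 1 − 5/14 = 9/14.

9/14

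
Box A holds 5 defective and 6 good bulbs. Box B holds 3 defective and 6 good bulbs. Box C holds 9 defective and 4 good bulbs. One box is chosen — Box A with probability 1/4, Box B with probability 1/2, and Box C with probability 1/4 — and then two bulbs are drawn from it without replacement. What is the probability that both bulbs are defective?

695/3432

From Box A: P(both defective) = (5/11)(4/10) = 2/11.
From Box B: P(both defective) = (3/9)(2/8) = 1/12.
From Box C: P(both defective) = (9/13)(8/12) = 6/13.
Total probability = (1/4)(2/11) + (1/2)(1/12) + (1/4)(6/13) = 695/3432.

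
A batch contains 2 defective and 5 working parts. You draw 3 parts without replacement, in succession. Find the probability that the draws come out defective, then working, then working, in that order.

4/21

Each draw changes the counts, so multiply the conditional probabilities along the sequence:
P = 2/7 × 5/6 × 4/5 = 40/210 = 4/21.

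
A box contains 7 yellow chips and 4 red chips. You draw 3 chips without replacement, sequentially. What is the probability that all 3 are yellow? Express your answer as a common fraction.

7/33

P(every draw is yellow) = 7/11 × 6/10 × 5/9 = 210/990 = 7/33.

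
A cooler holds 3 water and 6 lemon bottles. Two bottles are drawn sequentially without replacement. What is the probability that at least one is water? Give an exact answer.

7/12

P(no water) = 6/9 × 5/8 = 30/72 = 5/12.
P(at least one) = 1 − 5/12 = 7/12.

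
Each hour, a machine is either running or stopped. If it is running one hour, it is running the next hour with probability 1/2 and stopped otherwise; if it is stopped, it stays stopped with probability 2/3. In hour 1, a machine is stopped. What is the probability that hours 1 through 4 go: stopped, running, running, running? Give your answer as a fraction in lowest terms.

1/12

Hour 1 is given. For each transition, use the conditional probability from the current state:
P(running | stopped) = 1/3; P(running | running) = 1/2; P(running | running) = 1/2.
P = 1/3 × 1/2 × 1/2 = 1/12.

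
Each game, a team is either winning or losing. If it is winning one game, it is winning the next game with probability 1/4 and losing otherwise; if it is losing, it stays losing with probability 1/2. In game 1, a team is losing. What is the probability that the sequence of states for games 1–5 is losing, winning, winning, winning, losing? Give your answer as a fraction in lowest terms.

Game 1 is given. For each transition, use the conditional probability from the current state:
P(winning | losing) = 1/2; P(winning | winning) = 1/4; P(winning | winning) = 1/4; P(losing | winning) = 3/4.
P = 1/2 × 1/4 × 1/4 × 3/4 = 3/128.

3/128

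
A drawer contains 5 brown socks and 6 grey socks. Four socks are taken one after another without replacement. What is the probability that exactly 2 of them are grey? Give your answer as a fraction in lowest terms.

One ordering (grey drawn first) has probability 6/11 × 5/10 × 5/9 × 4/8 = 600/7920 = 5/66.
There are C(4,2) = 6 such orderings, each equally likely, so P = 6 × 5/66 = 5/11.

5/11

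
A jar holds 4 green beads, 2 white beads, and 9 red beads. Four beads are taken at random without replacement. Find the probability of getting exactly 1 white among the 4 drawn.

44/105

One ordering (white drawn first) has probability 2/15 × 13/14 × 12/13 × 11/12 = 3432/32760 = 11/105.
There are C(4,1) = 4 such orderings, each equally likely, so P = 4 × 11/105 = 44/105.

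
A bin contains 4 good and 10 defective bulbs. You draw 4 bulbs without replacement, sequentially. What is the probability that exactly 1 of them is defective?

40/1001

One ordering (defective drawn first) has probability 10/14 × 4/13 × 3/12 × 2/11 = 240/24024 = 10/1001.
There are C(4,1) = 4 such orderings, each equally likely, so P = 4 × 10/1001 = 40/1001.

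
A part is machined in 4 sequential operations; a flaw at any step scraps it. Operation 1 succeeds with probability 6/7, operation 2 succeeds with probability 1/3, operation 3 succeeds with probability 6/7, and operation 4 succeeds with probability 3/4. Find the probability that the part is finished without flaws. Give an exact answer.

9/49

The events are sequential, so multiply the conditional probabilities:
P = 6/7 × 1/3 × 6/7 × 3/4 = 108/588 = 9/49.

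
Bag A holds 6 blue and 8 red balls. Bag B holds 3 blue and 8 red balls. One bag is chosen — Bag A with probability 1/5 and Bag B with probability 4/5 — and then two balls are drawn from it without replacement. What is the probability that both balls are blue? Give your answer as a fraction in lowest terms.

1917/25025

From Bag A: P(both blue) = (6/14)(5/13) = 15/91.
From Bag B: P(both blue) = (3/11)(2/10) = 3/55.
Total probability = (1/5)(15/91) + (4/5)(3/55) = 1917/25025.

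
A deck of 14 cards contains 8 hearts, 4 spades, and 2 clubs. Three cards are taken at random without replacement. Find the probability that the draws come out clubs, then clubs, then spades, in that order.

1/273

Each draw changes the counts, so multiply the conditional probabilities along the sequence:
P = 2/14 × 1/13 × 4/12 = 8/2184 = 1/273.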